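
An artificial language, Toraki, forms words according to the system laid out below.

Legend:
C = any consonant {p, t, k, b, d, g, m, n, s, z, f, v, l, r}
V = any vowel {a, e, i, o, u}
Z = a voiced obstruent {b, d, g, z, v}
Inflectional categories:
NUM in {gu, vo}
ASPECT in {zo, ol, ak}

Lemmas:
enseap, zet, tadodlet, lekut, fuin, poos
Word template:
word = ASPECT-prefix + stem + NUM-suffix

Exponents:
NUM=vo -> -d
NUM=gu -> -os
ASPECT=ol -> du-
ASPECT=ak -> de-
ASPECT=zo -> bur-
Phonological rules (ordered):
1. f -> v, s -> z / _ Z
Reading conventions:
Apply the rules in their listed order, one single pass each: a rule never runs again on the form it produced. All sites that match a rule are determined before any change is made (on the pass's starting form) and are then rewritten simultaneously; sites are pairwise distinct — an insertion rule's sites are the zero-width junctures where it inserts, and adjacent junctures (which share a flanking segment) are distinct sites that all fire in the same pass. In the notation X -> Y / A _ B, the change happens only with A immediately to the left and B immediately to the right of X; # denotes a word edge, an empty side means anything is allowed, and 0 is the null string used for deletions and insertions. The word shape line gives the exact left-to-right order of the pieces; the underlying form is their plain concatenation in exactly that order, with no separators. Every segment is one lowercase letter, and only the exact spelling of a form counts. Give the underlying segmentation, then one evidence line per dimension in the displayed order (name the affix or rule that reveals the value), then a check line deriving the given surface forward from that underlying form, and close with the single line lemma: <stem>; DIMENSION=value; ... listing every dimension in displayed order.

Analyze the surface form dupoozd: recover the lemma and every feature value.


underlying: du-poos-d
NUM=vo - signalled by the affix -d
ASPECT=ol - signalled by the affix du-
check: dupoosd -> dupoozd
lemma: poos; NUM=vo; ASPECT=ol


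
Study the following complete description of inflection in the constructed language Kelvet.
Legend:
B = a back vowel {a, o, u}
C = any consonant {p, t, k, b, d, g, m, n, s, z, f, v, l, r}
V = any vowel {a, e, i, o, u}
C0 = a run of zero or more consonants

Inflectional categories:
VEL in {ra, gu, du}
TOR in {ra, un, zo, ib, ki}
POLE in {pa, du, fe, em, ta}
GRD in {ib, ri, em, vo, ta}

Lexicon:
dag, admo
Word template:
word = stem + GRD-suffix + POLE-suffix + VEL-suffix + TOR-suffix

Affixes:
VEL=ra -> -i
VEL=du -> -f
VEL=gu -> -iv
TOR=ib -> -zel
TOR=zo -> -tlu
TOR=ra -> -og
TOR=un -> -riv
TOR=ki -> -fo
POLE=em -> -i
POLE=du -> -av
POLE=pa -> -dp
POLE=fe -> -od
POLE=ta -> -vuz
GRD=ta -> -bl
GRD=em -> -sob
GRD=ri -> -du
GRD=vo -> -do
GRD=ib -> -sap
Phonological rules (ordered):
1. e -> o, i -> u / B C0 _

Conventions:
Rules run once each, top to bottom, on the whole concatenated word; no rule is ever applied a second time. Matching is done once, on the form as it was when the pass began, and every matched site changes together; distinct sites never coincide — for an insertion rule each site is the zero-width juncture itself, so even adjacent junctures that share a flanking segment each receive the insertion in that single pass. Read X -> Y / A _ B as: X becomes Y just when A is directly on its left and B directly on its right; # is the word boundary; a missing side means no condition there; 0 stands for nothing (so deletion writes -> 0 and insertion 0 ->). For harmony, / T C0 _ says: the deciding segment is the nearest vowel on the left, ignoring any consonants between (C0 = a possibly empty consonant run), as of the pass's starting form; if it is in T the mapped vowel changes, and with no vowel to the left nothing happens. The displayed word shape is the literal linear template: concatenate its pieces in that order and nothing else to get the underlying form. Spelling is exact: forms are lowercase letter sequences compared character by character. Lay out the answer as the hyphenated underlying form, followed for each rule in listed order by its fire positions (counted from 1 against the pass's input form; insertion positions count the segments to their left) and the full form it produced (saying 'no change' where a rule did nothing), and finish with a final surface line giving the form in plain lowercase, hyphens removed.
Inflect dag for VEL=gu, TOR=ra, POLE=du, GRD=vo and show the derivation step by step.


underlying: dag-do-av-iv-og
1. e -> o, i -> u / B C0 _: fires at position(s) 8: dagdoavuvog
surface: dagdoavuvog


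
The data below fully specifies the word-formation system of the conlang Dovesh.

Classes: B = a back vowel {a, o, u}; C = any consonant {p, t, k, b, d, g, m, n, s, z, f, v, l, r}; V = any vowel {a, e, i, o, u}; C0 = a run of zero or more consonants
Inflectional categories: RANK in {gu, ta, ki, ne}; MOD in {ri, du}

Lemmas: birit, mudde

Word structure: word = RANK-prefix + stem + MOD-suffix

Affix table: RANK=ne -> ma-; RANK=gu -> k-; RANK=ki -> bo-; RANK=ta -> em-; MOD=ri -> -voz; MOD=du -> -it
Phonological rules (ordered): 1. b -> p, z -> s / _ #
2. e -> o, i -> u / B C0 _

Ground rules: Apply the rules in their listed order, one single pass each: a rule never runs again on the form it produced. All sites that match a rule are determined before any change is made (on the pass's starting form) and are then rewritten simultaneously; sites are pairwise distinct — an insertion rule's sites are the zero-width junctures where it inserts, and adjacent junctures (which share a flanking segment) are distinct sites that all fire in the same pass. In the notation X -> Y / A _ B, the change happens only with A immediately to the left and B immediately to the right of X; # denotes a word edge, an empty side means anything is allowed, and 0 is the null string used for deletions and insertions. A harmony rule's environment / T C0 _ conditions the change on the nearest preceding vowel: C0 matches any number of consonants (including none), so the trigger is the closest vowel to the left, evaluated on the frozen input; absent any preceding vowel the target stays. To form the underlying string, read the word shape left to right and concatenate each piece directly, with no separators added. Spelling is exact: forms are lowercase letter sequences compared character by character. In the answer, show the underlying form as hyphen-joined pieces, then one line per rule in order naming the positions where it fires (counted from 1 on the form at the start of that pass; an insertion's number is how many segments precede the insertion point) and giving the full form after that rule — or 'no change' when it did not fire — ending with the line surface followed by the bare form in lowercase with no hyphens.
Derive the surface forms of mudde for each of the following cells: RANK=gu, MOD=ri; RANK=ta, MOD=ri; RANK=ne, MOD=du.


cell RANK=gu, MOD=ri:
underlying: k-mudde-voz
1. b -> p, z -> s / _ #: fires at position(s) 9: kmuddevos
2. e -> o, i -> u / B C0 _: fires at position(s) 6: kmuddovos
surface: kmuddovos

cell RANK=ta, MOD=ri:
underlying: em-mudde-voz
1. b -> p, z -> s / _ #: fires at position(s) 10: emmuddevos
2. e -> o, i -> u / B C0 _: fires at position(s) 7: emmuddovos
surface: emmuddovos

cell RANK=ne, MOD=du:
underlying: ma-mudde-it
1. b -> p, z -> s / _ #: no change
2. e -> o, i -> u / B C0 _: fires at position(s) 7: mamuddoit
surface: mamuddoit


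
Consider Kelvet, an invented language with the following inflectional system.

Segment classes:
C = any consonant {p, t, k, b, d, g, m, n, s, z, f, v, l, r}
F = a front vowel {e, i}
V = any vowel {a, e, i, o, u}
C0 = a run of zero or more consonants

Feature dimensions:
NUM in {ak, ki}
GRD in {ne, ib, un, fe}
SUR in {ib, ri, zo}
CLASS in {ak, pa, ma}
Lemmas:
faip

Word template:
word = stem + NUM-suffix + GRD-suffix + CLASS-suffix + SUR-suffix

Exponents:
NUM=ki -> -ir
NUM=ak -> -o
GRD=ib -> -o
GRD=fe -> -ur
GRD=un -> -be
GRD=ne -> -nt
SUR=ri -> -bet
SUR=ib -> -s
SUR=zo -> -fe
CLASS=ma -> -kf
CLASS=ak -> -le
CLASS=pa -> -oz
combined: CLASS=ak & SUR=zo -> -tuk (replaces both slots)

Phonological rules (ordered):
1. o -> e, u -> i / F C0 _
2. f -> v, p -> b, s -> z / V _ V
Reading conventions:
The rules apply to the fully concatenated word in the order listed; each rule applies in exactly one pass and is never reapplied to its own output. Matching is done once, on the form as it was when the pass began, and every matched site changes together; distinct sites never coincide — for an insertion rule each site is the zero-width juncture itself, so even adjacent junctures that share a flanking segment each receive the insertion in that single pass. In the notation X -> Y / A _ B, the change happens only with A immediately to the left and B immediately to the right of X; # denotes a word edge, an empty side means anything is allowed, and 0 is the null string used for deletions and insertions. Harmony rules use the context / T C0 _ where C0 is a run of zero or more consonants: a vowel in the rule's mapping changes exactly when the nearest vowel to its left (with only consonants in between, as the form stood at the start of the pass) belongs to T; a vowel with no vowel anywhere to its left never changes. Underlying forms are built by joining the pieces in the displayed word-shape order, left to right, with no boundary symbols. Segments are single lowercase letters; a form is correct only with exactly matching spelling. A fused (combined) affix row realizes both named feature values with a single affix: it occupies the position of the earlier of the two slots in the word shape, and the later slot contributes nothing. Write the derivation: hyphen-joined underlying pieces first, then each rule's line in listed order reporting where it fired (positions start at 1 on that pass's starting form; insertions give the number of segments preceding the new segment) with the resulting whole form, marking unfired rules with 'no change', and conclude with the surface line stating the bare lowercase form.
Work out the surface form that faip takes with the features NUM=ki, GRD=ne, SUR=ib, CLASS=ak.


underlying: faip-ir-nt-le-s
1. o -> e, u -> i / F C0 _: no change
2. f -> v, p -> b, s -> z / V _ V: fires at position(s) 4: faibirntles
surface: faibirntles


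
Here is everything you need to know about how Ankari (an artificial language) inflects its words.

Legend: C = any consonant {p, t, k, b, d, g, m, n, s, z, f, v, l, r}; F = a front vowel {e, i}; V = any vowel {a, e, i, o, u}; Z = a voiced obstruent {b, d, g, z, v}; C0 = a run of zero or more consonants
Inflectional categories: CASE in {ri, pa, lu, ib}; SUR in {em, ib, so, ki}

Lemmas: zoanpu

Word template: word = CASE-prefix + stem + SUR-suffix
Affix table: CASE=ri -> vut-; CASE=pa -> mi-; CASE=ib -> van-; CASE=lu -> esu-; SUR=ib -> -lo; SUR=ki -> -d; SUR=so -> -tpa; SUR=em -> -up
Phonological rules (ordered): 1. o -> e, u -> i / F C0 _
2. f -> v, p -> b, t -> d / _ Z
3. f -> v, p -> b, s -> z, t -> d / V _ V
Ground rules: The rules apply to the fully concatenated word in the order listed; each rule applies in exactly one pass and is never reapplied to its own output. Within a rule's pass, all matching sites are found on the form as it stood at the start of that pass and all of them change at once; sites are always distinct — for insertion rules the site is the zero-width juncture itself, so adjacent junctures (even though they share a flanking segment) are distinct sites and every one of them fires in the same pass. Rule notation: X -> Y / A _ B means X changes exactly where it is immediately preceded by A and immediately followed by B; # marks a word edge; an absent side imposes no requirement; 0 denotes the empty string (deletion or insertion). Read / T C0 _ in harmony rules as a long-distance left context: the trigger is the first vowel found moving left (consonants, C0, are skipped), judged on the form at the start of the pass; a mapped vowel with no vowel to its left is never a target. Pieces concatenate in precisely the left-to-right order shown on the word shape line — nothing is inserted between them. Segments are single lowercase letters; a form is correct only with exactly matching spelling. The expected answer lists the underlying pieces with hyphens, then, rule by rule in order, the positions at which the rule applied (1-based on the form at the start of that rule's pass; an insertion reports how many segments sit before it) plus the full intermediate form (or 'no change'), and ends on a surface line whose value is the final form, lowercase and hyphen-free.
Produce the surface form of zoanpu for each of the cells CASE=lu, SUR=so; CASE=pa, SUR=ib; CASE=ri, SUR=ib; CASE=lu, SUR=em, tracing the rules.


cell CASE=lu, SUR=so:
underlying: esu-zoanpu-tpa
1. o -> e, u -> i / F C0 _: fires at position(s) 3: esizoanputpa
2. f -> v, p -> b, t -> d / _ Z: no change
3. f -> v, p -> b, s -> z, t -> d / V _ V: fires at position(s) 2: ezizoanputpa
surface: ezizoanputpa

cell CASE=pa, SUR=ib:
underlying: mi-zoanpu-lo
1. o -> e, u -> i / F C0 _: fires at position(s) 4: mizeanpulo
2. f -> v, p -> b, t -> d / _ Z: no change
3. f -> v, p -> b, s -> z, t -> d / V _ V: no change
surface: mizeanpulo

cell CASE=ri, SUR=ib:
underlying: vut-zoanpu-lo
1. o -> e, u -> i / F C0 _: no change
2. f -> v, p -> b, t -> d / _ Z: fires at position(s) 3: vudzoanpulo
3. f -> v, p -> b, s -> z, t -> d / V _ V: no change
surface: vudzoanpulo

cell CASE=lu, SUR=em:
underlying: esu-zoanpu-up
1. o -> e, u -> i / F C0 _: fires at position(s) 3: esizoanpuup
2. f -> v, p -> b, t -> d / _ Z: no change
3. f -> v, p -> b, s -> z, t -> d / V _ V: fires at position(s) 2: ezizoanpuup
surface: ezizoanpuup


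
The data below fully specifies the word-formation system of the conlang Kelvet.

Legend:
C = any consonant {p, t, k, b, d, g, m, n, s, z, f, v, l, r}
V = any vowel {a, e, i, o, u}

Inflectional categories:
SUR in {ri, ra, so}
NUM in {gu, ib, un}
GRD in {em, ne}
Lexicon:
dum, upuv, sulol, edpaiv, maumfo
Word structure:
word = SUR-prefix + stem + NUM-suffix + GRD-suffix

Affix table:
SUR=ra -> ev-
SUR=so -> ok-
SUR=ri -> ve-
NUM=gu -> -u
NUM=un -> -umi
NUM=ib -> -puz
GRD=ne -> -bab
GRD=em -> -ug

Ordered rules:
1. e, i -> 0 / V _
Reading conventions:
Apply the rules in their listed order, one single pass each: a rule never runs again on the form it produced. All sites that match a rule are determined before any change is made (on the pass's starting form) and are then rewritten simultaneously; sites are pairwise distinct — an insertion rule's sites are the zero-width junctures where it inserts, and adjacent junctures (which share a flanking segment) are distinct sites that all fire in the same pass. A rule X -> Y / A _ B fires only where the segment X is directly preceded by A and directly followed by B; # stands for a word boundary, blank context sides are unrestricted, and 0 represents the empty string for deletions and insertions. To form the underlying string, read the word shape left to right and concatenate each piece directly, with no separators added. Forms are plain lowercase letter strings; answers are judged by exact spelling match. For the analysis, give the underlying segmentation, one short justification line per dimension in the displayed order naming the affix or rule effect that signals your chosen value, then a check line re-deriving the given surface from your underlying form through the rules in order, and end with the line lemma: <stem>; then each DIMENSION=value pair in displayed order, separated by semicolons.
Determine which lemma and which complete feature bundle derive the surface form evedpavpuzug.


underlying: ev-edpaiv-puz-ug
SUR=ra - signalled by the affix ev-
NUM=ib - signalled by the affix -puz
GRD=em - signalled by the affix -ug
check: evedpaivpuzug -> evedpavpuzug
lemma: edpaiv; SUR=ra; NUM=ib; GRD=em


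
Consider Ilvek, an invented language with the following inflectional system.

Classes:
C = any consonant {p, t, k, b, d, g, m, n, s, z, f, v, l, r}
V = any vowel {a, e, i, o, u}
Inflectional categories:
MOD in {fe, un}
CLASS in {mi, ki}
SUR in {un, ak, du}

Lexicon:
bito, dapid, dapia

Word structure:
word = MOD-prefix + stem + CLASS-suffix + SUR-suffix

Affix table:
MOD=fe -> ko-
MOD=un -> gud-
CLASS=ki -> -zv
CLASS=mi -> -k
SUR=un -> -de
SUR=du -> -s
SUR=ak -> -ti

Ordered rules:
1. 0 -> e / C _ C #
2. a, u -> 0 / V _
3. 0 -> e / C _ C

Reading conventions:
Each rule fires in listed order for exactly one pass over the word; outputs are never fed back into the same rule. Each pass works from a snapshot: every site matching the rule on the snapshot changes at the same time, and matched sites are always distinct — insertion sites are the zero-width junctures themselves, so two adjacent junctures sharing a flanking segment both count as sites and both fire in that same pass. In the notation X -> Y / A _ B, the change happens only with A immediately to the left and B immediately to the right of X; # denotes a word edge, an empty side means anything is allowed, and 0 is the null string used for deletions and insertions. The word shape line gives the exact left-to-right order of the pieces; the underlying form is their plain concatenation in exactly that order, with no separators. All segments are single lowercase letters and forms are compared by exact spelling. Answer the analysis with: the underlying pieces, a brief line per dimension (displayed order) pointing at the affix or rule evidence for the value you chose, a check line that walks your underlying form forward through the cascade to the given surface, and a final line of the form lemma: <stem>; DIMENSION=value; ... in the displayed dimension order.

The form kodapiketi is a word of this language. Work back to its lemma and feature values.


underlying: ko-dapia-k-ti
MOD=fe - signalled by the affix ko-
CLASS=mi - signalled by the affix -k
SUR=ak - signalled by the affix -ti
check: kodapiakti -> kodapiakti -> kodapikti -> kodapiketi
lemma: dapia; MOD=fe; CLASS=mi; SUR=ak


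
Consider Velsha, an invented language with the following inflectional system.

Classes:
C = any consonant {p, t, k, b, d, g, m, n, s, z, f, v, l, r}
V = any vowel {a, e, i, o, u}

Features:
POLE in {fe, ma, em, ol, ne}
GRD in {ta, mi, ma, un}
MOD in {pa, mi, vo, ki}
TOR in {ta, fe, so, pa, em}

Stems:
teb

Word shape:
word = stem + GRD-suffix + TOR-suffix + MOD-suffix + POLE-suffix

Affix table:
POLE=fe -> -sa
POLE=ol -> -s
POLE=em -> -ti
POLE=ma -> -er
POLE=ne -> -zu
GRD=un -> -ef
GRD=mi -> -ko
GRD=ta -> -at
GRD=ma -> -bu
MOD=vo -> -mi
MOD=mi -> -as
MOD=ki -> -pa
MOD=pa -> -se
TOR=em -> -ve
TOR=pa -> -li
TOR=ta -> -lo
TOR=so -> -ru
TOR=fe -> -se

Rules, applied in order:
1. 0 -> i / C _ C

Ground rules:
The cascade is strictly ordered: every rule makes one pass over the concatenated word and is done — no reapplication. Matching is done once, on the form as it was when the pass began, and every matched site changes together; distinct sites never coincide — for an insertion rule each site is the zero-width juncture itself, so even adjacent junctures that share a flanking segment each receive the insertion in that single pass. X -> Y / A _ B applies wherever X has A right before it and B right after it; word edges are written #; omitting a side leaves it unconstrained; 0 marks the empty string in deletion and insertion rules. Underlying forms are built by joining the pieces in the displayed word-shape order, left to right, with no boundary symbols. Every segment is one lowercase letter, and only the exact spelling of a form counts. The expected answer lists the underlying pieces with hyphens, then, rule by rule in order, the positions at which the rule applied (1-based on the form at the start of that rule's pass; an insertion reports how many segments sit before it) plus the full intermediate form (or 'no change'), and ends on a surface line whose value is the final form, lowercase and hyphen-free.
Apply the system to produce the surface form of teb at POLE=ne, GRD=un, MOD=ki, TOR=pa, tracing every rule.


underlying: teb-ef-li-pa-zu
1. 0 -> i / C _ C: inserts after position(s) 5: tebefilipazu
surface: tebefilipazu


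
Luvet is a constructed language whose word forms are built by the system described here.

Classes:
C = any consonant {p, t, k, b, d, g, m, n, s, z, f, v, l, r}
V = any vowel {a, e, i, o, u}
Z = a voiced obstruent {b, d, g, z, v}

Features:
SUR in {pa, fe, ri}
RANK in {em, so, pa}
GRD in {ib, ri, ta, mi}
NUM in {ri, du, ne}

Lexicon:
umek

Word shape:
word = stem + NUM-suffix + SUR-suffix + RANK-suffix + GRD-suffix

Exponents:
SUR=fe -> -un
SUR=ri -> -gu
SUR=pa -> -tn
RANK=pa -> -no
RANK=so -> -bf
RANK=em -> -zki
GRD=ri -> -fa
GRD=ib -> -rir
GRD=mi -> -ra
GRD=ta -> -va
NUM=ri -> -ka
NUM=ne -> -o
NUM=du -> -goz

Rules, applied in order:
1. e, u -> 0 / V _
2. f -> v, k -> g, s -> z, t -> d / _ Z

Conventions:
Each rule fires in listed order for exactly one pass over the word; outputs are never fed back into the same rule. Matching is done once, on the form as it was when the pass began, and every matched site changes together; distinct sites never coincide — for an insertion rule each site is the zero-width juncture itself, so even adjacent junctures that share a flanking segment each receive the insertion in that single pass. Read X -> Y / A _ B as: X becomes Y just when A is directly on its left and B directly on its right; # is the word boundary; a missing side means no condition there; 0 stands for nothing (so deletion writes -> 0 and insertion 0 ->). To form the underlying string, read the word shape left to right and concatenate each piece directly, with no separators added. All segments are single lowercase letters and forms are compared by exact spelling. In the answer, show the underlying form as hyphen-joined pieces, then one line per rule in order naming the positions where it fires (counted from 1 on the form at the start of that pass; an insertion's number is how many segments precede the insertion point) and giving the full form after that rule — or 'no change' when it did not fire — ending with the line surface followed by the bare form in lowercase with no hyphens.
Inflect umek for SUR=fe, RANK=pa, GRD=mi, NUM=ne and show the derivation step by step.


underlying: umek-o-un-no-ra
1. e, u -> 0 / V _: fires at position(s) 6: umekonnora
2. f -> v, k -> g, s -> z, t -> d / _ Z: no change
surface: umekonnora


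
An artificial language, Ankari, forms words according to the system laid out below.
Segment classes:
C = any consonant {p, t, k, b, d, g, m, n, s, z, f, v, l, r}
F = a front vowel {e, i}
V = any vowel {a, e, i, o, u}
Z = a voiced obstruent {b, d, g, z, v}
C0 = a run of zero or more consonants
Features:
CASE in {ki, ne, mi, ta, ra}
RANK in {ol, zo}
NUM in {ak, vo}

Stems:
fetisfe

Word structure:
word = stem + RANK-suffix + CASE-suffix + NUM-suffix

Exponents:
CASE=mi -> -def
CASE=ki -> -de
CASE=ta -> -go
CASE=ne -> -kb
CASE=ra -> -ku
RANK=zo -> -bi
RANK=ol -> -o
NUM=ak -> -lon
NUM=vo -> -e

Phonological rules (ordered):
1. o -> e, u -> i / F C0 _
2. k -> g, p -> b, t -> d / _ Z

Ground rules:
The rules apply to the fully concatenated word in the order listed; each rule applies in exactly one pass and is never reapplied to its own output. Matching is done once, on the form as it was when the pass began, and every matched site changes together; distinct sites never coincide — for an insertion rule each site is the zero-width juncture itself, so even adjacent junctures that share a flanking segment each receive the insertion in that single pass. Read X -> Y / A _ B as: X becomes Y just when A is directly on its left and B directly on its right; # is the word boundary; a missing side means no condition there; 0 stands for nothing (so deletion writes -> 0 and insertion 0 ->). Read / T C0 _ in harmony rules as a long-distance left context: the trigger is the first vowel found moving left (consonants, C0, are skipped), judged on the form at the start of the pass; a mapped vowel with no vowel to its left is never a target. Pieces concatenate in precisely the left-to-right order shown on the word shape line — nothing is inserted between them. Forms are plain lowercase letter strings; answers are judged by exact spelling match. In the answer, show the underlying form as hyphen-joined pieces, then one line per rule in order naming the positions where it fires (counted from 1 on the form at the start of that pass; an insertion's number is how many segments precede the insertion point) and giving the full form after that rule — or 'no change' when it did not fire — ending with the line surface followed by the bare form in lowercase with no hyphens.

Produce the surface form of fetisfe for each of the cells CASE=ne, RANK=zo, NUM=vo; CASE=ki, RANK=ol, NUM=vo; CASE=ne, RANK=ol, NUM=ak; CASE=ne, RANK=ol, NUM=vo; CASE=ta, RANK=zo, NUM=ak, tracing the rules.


cell CASE=ne, RANK=zo, NUM=vo:
underlying: fetisfe-bi-kb-e
1. o -> e, u -> i / F C0 _: no change
2. k -> g, p -> b, t -> d / _ Z: fires at position(s) 10: fetisfebigbe
surface: fetisfebigbe

cell CASE=ki, RANK=ol, NUM=vo:
underlying: fetisfe-o-de-e
1. o -> e, u -> i / F C0 _: fires at position(s) 8: fetisfeedee
2. k -> g, p -> b, t -> d / _ Z: no change
surface: fetisfeedee

cell CASE=ne, RANK=ol, NUM=ak:
underlying: fetisfe-o-kb-lon
1. o -> e, u -> i / F C0 _: fires at position(s) 8: fetisfeekblon
2. k -> g, p -> b, t -> d / _ Z: fires at position(s) 9: fetisfeegblon
surface: fetisfeegblon

cell CASE=ne, RANK=ol, NUM=vo:
underlying: fetisfe-o-kb-e
1. o -> e, u -> i / F C0 _: fires at position(s) 8: fetisfeekbe
2. k -> g, p -> b, t -> d / _ Z: fires at position(s) 9: fetisfeegbe
surface: fetisfeegbe

cell CASE=ta, RANK=zo, NUM=ak:
underlying: fetisfe-bi-go-lon
1. o -> e, u -> i / F C0 _: fires at position(s) 11: fetisfebigelon
2. k -> g, p -> b, t -> d / _ Z: no change
surface: fetisfebigelon


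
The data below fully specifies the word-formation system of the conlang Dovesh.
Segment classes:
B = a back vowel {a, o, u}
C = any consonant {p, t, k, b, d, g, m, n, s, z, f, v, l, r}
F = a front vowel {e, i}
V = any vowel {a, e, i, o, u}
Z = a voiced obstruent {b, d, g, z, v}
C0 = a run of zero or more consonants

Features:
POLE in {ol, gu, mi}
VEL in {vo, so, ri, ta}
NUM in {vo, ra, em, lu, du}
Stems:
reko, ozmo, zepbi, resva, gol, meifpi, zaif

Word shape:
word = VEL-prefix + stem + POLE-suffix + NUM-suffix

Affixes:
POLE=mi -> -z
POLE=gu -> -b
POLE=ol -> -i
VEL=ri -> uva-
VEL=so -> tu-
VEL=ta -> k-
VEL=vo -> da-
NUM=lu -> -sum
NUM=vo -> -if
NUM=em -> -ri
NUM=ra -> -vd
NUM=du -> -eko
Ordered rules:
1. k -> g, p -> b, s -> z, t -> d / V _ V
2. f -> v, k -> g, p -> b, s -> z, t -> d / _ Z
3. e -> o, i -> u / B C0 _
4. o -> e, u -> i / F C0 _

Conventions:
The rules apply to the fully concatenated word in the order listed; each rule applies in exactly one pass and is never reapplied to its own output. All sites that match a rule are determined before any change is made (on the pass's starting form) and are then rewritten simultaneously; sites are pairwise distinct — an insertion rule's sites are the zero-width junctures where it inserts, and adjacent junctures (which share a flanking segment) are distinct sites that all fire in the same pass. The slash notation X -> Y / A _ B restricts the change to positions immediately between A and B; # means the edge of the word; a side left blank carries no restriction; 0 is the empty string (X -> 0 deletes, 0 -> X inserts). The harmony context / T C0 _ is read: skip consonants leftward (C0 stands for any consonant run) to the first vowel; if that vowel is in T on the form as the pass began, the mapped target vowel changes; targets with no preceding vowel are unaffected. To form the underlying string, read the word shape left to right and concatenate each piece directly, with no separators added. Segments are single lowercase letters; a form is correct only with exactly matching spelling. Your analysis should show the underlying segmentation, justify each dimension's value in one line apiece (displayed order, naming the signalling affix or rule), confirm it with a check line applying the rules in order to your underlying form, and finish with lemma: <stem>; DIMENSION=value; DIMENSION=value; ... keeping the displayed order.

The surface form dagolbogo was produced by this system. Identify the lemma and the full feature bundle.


underlying: da-gol-b-eko
POLE=gu - signalled by the affix -b
VEL=vo - signalled by the affix da-
NUM=du - signalled by the affix -eko
check: dagolbeko -> dagolbego -> dagolbego -> dagolbogo -> dagolbogo
lemma: gol; POLE=gu; VEL=vo; NUM=du


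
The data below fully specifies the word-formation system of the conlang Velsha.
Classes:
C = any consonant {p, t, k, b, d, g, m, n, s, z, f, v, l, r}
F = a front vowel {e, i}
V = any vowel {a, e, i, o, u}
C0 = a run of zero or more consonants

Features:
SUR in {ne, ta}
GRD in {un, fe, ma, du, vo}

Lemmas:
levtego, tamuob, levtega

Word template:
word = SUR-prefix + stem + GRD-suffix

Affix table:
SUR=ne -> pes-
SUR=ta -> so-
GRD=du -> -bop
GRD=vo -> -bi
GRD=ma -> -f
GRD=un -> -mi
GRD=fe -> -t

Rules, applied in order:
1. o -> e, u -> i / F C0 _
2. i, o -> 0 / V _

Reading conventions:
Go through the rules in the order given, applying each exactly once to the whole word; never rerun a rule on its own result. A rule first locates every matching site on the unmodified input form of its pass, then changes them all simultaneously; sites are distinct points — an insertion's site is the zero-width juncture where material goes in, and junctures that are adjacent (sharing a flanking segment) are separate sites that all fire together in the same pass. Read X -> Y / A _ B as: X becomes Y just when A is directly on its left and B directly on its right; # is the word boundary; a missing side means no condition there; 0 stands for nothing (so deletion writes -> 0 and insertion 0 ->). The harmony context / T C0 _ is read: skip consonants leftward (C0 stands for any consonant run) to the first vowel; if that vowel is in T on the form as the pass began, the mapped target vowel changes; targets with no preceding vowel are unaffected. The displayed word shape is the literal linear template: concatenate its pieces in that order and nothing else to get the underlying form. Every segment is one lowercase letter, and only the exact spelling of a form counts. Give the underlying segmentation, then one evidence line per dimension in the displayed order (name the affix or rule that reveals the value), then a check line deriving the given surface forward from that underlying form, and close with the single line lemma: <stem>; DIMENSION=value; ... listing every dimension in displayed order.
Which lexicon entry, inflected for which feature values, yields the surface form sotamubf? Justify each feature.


underlying: so-tamuob-f
SUR=ta - signalled by the affix so-
GRD=ma - signalled by the affix -f
check: sotamuobf -> sotamuobf -> sotamubf
lemma: tamuob; SUR=ta; GRD=ma


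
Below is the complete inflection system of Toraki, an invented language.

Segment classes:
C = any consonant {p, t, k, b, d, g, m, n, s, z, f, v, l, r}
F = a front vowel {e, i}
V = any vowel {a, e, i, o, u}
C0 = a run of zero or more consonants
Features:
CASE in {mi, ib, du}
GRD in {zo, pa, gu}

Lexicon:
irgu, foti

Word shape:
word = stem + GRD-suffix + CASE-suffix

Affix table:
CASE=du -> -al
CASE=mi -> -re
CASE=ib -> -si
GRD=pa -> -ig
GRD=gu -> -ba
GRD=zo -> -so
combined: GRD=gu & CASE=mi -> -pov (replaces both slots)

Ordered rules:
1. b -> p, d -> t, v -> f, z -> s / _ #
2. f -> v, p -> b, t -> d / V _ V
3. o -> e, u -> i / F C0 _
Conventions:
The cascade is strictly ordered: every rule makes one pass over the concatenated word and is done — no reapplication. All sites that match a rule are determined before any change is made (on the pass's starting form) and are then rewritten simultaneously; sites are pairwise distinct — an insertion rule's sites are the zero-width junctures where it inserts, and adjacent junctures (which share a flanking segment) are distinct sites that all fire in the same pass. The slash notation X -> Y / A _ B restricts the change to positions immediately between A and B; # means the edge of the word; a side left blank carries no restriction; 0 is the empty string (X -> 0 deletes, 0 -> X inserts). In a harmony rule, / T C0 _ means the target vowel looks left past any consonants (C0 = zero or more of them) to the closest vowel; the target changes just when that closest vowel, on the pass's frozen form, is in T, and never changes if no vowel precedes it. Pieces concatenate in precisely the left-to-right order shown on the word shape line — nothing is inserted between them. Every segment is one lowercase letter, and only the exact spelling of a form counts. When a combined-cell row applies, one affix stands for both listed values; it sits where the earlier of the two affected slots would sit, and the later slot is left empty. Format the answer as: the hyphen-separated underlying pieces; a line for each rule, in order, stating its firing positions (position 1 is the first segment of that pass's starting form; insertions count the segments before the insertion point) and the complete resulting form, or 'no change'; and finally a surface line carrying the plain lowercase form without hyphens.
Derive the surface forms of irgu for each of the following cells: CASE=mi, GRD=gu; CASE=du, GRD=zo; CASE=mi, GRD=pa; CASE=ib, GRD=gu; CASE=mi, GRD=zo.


cell CASE=mi, GRD=gu:
underlying: irgu-pov
1. b -> p, d -> t, v -> f, z -> s / _ #: fires at position(s) 7: irgupof
2. f -> v, p -> b, t -> d / V _ V: fires at position(s) 5: irgubof
3. o -> e, u -> i / F C0 _: fires at position(s) 4: irgibof
surface: irgibof

cell CASE=du, GRD=zo:
underlying: irgu-so-al
1. b -> p, d -> t, v -> f, z -> s / _ #: no change
2. f -> v, p -> b, t -> d / V _ V: no change
3. o -> e, u -> i / F C0 _: fires at position(s) 4: irgisoal
surface: irgisoal

cell CASE=mi, GRD=pa:
underlying: irgu-ig-re
1. b -> p, d -> t, v -> f, z -> s / _ #: no change
2. f -> v, p -> b, t -> d / V _ V: no change
3. o -> e, u -> i / F C0 _: fires at position(s) 4: irgiigre
surface: irgiigre

cell CASE=ib, GRD=gu:
underlying: irgu-ba-si
1. b -> p, d -> t, v -> f, z -> s / _ #: no change
2. f -> v, p -> b, t -> d / V _ V: no change
3. o -> e, u -> i / F C0 _: fires at position(s) 4: irgibasi
surface: irgibasi

cell CASE=mi, GRD=zo:
underlying: irgu-so-re
1. b -> p, d -> t, v -> f, z -> s / _ #: no change
2. f -> v, p -> b, t -> d / V _ V: no change
3. o -> e, u -> i / F C0 _: fires at position(s) 4: irgisore
surface: irgisore


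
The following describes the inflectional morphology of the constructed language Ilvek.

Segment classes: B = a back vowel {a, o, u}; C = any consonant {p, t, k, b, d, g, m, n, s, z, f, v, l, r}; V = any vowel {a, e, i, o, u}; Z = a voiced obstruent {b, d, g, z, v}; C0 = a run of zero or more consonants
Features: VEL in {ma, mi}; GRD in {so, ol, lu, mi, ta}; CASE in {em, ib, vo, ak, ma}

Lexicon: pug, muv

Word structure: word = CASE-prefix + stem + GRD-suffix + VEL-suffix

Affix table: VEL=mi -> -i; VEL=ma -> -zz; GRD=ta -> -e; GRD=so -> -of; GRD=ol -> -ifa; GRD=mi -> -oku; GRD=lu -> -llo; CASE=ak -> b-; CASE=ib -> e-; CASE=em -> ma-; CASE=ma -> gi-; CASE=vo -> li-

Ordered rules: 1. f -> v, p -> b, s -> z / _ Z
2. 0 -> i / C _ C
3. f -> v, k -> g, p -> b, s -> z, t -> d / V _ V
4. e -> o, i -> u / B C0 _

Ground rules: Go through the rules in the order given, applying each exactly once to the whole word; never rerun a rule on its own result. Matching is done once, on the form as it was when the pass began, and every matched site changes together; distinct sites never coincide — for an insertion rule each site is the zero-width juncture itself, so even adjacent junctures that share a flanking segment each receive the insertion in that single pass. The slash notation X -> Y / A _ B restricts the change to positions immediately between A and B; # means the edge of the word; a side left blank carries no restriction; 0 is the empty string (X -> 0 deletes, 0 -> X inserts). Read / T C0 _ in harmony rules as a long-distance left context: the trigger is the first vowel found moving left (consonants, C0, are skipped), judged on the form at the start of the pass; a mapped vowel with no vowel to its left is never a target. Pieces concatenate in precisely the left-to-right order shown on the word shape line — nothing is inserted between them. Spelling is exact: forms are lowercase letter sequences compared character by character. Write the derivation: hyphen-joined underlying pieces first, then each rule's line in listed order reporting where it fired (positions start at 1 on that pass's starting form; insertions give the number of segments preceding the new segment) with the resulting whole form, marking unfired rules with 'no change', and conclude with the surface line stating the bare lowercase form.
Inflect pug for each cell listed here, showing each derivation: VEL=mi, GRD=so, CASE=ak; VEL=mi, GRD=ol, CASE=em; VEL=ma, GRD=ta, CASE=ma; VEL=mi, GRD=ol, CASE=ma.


cell VEL=mi, GRD=so, CASE=ak:
underlying: b-pug-of-i
1. f -> v, p -> b, s -> z / _ Z: no change
2. 0 -> i / C _ C: inserts after position(s) 1: bipugofi
3. f -> v, k -> g, p -> b, s -> z, t -> d / V _ V: fires at position(s) 3, 7: bibugovi
4. e -> o, i -> u / B C0 _: fires at position(s) 8: bibugovu
surface: bibugovu

cell VEL=mi, GRD=ol, CASE=em:
underlying: ma-pug-ifa-i
1. f -> v, p -> b, s -> z / _ Z: no change
2. 0 -> i / C _ C: no change
3. f -> v, k -> g, p -> b, s -> z, t -> d / V _ V: fires at position(s) 3, 7: mabugivai
4. e -> o, i -> u / B C0 _: fires at position(s) 6, 9: mabuguvau
surface: mabuguvau

cell VEL=ma, GRD=ta, CASE=ma:
underlying: gi-pug-e-zz
1. f -> v, p -> b, s -> z / _ Z: no change
2. 0 -> i / C _ C: inserts after position(s) 7: gipugeziz
3. f -> v, k -> g, p -> b, s -> z, t -> d / V _ V: fires at position(s) 3: gibugeziz
4. e -> o, i -> u / B C0 _: fires at position(s) 6: gibugoziz
surface: gibugoziz

cell VEL=mi, GRD=ol, CASE=ma:
underlying: gi-pug-ifa-i
1. f -> v, p -> b, s -> z / _ Z: no change
2. 0 -> i / C _ C: no change
3. f -> v, k -> g, p -> b, s -> z, t -> d / V _ V: fires at position(s) 3, 7: gibugivai
4. e -> o, i -> u / B C0 _: fires at position(s) 6, 9: gibuguvau
surface: gibuguvau


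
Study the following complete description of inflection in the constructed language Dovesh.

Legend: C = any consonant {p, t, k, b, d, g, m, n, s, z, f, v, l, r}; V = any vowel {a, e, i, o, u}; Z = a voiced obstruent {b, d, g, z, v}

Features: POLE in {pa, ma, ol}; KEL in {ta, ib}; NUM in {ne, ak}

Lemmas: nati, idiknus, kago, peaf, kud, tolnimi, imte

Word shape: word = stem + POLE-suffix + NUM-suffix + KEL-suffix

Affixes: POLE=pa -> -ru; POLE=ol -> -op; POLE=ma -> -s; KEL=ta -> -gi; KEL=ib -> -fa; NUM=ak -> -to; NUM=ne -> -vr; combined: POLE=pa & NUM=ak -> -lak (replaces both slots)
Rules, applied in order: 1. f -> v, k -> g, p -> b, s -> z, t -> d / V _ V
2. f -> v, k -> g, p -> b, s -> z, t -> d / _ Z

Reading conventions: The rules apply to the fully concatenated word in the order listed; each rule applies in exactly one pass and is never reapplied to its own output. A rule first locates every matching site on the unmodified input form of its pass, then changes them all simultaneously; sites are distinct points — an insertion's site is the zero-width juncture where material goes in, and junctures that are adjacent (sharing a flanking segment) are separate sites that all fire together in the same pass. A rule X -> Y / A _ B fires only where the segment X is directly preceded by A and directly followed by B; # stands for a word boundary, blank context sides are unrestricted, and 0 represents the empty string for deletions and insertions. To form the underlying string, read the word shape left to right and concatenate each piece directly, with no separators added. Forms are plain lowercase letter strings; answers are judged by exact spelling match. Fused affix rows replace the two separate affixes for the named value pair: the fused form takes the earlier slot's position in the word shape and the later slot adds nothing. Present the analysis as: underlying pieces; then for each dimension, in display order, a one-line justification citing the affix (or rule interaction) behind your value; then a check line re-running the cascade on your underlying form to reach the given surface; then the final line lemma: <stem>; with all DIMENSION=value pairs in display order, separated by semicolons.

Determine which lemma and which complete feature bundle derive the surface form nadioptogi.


underlying: nati-op-to-gi
POLE=ol - signalled by the affix -op
KEL=ta - signalled by the affix -gi
NUM=ak - signalled by the affix -to
check: natioptogi -> nadioptogi -> nadioptogi
lemma: nati; POLE=ol; KEL=ta; NUM=ak
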